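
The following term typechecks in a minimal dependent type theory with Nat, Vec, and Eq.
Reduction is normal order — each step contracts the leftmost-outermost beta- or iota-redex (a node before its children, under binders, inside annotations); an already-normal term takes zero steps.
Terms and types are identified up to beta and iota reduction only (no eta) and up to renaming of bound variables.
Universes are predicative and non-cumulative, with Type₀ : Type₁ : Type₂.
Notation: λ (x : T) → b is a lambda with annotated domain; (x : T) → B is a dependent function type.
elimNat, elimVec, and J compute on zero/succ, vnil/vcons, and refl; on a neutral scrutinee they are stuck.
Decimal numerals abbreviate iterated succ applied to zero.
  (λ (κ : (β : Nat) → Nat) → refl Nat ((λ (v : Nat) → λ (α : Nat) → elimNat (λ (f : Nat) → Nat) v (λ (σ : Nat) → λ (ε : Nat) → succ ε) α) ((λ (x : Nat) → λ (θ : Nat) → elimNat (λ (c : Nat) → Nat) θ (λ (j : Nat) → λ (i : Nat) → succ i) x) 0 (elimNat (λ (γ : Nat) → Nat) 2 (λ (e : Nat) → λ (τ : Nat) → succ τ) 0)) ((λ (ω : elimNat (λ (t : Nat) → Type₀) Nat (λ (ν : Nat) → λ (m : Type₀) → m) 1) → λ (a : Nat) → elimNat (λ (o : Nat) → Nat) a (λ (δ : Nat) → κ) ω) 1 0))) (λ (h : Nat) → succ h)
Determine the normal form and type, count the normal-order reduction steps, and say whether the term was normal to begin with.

reduced normal form:
  refl Nat 3
inferred type:
  Eq Nat 3 3
reduction steps (normal order): 17
started in normal form: no
first contracted redex: a beta-redex


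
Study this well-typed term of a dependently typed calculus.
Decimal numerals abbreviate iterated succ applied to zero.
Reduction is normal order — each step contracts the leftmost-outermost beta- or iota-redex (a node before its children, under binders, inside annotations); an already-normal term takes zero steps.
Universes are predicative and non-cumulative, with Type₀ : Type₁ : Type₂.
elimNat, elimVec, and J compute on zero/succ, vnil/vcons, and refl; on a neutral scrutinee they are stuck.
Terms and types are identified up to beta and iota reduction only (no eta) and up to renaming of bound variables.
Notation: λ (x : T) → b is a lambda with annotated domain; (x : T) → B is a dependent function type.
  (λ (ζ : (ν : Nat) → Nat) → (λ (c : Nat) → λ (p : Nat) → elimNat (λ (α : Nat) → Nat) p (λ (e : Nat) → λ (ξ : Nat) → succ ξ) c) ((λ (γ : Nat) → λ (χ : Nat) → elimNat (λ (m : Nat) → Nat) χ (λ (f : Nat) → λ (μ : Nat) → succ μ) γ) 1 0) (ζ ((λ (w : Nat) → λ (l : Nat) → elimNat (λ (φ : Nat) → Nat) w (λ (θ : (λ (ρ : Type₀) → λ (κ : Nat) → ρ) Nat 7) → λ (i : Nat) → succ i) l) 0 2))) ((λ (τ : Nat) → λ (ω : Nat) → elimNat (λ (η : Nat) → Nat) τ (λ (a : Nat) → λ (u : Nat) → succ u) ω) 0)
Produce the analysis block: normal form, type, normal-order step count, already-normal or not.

reduced normal form:
  3
inferred type:
  Nat
normal-order step count: 31
started in normal form: no
first redex: a beta-redex


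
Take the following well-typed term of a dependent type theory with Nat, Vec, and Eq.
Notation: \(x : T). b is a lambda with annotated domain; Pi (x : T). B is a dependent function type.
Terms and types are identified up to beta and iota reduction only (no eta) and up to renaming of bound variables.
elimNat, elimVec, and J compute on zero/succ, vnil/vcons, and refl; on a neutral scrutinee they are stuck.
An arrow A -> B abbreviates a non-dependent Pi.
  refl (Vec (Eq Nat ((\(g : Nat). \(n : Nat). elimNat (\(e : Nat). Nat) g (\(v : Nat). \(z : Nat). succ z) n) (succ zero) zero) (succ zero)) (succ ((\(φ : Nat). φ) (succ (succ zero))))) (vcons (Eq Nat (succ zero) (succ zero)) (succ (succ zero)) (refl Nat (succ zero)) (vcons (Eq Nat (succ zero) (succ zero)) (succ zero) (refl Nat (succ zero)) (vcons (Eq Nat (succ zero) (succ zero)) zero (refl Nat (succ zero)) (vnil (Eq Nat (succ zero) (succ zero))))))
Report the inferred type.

type:
  Eq (Vec (Eq Nat (succ zero) (succ zero)) (succ (succ (succ zero)))) (vcons (Eq Nat (succ zero) (succ zero)) (succ (succ zero)) (refl Nat (succ zero)) (vcons (Eq Nat (succ zero) (succ zero)) (succ zero) (refl Nat (succ zero)) (vcons (Eq Nat (succ zero) (succ zero)) zero (refl Nat (succ zero)) (vnil (Eq Nat (succ zero) (succ zero)))))) (vcons (Eq Nat (succ zero) (succ zero)) (succ (succ zero)) (refl Nat (succ zero)) (vcons (Eq Nat (succ zero) (succ zero)) (succ zero) (refl Nat (succ zero)) (vcons (Eq Nat (succ zero) (succ zero)) zero (refl Nat (succ zero)) (vnil (Eq Nat (succ zero) (succ zero))))))


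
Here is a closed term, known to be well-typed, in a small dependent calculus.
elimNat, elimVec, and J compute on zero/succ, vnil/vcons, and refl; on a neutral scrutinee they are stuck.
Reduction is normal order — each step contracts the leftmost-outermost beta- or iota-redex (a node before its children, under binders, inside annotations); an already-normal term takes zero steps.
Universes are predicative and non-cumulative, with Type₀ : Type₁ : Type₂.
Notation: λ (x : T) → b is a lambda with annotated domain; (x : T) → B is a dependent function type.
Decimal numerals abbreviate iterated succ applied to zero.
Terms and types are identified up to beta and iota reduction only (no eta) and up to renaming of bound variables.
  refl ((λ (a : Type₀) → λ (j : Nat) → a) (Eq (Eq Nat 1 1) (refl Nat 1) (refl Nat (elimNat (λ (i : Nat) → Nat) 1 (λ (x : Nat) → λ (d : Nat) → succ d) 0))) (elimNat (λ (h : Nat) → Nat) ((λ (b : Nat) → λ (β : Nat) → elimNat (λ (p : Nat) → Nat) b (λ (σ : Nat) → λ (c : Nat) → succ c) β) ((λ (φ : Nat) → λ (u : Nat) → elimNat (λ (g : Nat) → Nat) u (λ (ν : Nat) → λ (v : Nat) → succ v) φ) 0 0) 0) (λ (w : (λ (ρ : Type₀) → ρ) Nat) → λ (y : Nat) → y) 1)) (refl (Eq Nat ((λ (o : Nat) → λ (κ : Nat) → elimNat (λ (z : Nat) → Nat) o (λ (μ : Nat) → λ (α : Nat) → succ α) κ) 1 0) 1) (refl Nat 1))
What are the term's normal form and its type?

reduced normal form:
  refl (Eq (Eq Nat 1 1) (refl Nat 1) (refl Nat 1)) (refl (Eq Nat 1 1) (refl Nat 1))
the term's type:
  Eq (Eq (Eq Nat 1 1) (refl Nat 1) (refl Nat 1)) (refl (Eq Nat 1 1) (refl Nat 1)) (refl (Eq Nat 1 1) (refl Nat 1))
observation: the term reaches its normal form after 6 normal-order steps.


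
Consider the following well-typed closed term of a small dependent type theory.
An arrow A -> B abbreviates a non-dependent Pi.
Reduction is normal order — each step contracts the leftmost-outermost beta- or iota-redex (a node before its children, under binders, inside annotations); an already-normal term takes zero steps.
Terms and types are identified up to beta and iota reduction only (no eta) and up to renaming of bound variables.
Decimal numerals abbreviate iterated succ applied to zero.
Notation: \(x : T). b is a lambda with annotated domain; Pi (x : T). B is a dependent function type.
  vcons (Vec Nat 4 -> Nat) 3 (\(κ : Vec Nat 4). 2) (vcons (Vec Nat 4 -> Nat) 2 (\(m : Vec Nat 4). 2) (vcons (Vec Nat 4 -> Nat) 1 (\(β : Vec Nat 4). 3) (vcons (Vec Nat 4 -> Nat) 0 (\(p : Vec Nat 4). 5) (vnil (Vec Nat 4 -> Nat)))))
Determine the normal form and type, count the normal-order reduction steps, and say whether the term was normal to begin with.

reduced normal form:
  vcons (Vec Nat 4 -> Nat) 3 (\(κ : Vec Nat 4). 2) (vcons (Vec Nat 4 -> Nat) 2 (\(m : Vec Nat 4). 2) (vcons (Vec Nat 4 -> Nat) 1 (\(β : Vec Nat 4). 3) (vcons (Vec Nat 4 -> Nat) 0 (\(p : Vec Nat 4). 5) (vnil (Vec Nat 4 -> Nat)))))
type:
  Vec (Vec Nat 4 -> Nat) 4
normal-order step count: 0
already normal: yes


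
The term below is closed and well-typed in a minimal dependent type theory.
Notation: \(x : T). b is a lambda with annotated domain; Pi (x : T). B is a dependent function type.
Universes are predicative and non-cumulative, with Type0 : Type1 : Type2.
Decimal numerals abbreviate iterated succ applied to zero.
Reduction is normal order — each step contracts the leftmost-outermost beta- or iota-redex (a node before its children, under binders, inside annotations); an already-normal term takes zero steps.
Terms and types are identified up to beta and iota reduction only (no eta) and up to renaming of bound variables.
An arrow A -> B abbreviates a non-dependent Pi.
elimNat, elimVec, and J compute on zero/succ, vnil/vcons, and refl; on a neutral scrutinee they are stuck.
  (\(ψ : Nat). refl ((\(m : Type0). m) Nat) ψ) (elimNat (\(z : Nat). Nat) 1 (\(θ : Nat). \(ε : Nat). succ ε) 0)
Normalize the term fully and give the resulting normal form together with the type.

resulting normal form:
  refl Nat 1
type:
  Eq Nat 1 1


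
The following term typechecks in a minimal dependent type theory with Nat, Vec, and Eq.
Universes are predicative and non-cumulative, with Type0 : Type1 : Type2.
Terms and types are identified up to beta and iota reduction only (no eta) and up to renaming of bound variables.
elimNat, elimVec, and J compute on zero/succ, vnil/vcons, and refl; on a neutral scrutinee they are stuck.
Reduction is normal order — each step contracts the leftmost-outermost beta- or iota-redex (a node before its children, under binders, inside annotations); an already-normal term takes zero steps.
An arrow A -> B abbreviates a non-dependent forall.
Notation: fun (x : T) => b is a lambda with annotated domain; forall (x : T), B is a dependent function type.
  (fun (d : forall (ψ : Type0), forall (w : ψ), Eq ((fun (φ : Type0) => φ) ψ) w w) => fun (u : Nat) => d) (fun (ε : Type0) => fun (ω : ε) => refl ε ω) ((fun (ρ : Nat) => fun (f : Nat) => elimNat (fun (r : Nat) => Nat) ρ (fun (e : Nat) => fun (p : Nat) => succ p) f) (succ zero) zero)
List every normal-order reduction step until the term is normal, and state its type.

reduction (normal order):
  (fun (d : forall (ψ : Type0), forall (w : ψ), Eq ((fun (φ : Type0) => φ) ψ) w w) => fun (u : Nat) => d) (fun (ε : Type0) => fun (ω : ε) => refl ε ω) ((fun (ρ : Nat) => fun (f : Nat) => elimNat (fun (r : Nat) => Nat) ρ (fun (e : Nat) => fun (p : Nat) => succ p) f) (succ zero) zero)
  ~> (fun (d : Nat) => fun (ψ : Type0) => fun (w : ψ) => refl ψ w) ((fun (φ : Nat) => fun (u : Nat) => elimNat (fun (ε : Nat) => Nat) φ (fun (ω : Nat) => fun (ρ : Nat) => succ ρ) u) (succ zero) zero)
  ~> fun (d : Type0) => fun (ψ : d) => refl d ψ
type:
  forall (d : Type0), forall (ψ : d), Eq d ψ ψ


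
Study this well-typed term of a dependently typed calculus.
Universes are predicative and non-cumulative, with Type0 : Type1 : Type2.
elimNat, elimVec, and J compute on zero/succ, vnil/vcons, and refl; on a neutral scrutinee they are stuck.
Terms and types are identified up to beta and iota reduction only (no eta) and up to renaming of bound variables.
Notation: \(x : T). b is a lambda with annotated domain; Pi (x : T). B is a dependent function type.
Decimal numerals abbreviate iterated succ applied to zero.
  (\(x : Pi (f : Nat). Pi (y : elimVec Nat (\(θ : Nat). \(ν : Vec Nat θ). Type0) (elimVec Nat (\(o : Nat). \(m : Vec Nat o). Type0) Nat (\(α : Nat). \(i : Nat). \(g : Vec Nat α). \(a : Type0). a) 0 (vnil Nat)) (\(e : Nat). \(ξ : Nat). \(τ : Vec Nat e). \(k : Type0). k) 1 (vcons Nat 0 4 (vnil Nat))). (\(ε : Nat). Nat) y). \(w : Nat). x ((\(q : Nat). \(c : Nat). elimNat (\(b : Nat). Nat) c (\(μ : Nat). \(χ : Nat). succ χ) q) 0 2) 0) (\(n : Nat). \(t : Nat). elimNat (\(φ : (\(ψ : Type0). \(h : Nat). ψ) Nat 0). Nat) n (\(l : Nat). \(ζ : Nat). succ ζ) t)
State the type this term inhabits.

inferred type:
  Pi (x : Nat). Nat


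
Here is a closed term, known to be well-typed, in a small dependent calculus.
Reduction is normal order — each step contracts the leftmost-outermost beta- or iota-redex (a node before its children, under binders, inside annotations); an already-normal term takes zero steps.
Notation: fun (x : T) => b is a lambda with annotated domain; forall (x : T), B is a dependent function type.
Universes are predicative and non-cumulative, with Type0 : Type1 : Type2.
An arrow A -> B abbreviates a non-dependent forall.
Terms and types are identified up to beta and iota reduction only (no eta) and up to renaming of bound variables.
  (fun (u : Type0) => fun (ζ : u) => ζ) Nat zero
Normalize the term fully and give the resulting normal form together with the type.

resulting normal form:
  zero
inferred type:
  Nat
observation: the term reaches its normal form after 2 normal-order steps.


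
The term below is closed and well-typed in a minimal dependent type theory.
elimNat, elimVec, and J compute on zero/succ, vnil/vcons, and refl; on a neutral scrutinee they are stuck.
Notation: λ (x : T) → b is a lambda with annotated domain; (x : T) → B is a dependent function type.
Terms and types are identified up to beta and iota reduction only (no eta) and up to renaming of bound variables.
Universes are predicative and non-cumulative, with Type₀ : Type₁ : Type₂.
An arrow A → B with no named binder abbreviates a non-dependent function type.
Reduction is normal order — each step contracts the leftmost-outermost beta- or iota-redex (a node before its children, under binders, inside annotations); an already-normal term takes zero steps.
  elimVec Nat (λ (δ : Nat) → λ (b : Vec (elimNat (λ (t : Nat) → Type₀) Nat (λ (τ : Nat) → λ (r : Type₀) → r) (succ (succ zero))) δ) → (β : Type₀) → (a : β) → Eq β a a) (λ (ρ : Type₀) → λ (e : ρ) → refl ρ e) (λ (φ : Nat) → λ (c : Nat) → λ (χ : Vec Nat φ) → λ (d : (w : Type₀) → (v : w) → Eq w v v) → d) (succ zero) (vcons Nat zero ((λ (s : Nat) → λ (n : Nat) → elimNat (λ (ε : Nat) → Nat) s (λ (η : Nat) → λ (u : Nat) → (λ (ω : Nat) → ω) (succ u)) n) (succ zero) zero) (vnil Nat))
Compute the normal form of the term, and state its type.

normal form:
  λ (δ : Type₀) → λ (b : δ) → refl δ b
the term's type:
  (δ : Type₀) → (b : δ) → Eq δ b b
observation: 6 normal-order steps separate the term from its normal form.


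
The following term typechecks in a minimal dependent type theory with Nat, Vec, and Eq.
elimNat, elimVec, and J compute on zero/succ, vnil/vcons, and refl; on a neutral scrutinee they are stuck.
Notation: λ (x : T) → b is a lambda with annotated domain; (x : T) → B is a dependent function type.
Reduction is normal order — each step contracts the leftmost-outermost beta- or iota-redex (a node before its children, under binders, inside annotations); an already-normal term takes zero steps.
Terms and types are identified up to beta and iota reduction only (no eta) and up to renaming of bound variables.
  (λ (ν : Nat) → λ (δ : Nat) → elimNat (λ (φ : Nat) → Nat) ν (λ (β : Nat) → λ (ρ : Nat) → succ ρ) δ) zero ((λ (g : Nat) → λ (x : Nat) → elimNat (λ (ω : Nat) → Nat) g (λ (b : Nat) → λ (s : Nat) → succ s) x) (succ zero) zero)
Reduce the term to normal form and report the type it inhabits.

resulting normal form:
  succ zero
the term's type:
  Nat
observation: contracting a beta-redex first, the term normalizes in 9 steps.


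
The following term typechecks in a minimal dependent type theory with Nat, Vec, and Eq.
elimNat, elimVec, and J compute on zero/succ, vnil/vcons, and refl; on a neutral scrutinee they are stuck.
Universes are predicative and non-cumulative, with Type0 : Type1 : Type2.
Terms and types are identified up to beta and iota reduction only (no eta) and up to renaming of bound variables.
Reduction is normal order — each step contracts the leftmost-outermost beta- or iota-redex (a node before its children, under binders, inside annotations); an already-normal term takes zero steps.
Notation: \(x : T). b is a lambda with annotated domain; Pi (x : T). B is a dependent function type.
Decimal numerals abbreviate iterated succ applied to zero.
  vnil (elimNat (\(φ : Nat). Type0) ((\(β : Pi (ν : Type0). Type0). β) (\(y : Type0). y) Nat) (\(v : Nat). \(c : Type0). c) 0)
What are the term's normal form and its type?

normal form:
  vnil Nat
the term's type:
  Vec Nat 0
observation: the first redex contracted is an elimNat iota-redex; the normal form is reached in 3 normal-order steps.


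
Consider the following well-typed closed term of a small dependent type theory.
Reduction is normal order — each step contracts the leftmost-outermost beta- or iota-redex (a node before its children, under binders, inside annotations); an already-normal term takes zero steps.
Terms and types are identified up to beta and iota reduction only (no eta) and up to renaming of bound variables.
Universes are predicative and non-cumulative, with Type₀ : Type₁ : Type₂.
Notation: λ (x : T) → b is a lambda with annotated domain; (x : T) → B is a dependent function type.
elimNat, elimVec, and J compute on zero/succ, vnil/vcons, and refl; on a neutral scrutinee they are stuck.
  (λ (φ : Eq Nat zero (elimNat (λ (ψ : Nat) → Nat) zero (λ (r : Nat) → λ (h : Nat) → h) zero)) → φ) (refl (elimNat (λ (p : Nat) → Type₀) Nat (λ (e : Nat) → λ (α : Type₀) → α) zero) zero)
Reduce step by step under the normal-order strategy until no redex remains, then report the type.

normal-order reduction sequence:
  (λ (φ : Eq Nat zero (elimNat (λ (ψ : Nat) → Nat) zero (λ (r : Nat) → λ (h : Nat) → h) zero)) → φ) (refl (elimNat (λ (p : Nat) → Type₀) Nat (λ (e : Nat) → λ (α : Type₀) → α) zero) zero)
  ~> refl (elimNat (λ (φ : Nat) → Type₀) Nat (λ (ψ : Nat) → λ (r : Type₀) → r) zero) zero
  ~> refl Nat zero
type:
  Eq Nat zero zero


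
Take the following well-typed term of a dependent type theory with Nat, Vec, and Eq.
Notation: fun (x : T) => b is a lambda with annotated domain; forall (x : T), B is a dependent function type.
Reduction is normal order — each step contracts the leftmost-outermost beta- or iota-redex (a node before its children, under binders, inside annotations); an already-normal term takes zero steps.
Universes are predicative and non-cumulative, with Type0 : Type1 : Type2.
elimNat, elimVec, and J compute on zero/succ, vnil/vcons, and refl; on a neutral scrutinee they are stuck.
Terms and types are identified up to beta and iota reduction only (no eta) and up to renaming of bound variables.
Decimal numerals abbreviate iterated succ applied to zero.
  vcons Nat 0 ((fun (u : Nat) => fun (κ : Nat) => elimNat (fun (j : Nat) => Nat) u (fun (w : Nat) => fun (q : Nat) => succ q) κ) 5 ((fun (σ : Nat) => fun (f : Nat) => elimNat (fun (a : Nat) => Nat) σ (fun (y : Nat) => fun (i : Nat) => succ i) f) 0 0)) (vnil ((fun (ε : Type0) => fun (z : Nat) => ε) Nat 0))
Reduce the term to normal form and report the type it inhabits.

normal form:
  vcons Nat 0 5 (vnil Nat)
inferred type:
  Vec Nat 1
observation: normalization takes exactly 8 steps under the normal-order strategy.


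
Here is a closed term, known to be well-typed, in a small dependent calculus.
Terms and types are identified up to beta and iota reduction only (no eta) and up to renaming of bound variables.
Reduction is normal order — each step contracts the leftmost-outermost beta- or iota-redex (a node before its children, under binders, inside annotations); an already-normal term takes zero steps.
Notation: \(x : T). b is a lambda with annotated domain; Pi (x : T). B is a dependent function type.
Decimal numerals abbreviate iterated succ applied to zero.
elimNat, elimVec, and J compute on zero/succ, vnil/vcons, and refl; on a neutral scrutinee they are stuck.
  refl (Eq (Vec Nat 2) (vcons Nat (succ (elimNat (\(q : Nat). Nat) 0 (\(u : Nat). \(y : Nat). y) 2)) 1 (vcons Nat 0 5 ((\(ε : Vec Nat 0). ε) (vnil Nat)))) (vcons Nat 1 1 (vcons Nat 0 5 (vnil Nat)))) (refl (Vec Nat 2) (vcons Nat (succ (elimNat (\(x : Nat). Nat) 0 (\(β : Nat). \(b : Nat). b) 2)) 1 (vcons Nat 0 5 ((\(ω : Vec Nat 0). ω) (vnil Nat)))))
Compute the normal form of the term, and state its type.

normal form:
  refl (Eq (Vec Nat 2) (vcons Nat 1 1 (vcons Nat 0 5 (vnil Nat))) (vcons Nat 1 1 (vcons Nat 0 5 (vnil Nat)))) (refl (Vec Nat 2) (vcons Nat 1 1 (vcons Nat 0 5 (vnil Nat))))
the term's type:
  Eq (Eq (Vec Nat 2) (vcons Nat 1 1 (vcons Nat 0 5 (vnil Nat))) (vcons Nat 1 1 (vcons Nat 0 5 (vnil Nat)))) (refl (Vec Nat 2) (vcons Nat 1 1 (vcons Nat 0 5 (vnil Nat)))) (refl (Vec Nat 2) (vcons Nat 1 1 (vcons Nat 0 5 (vnil Nat))))
observation: contracting an elimNat iota-redex first, the term normalizes in 16 steps.


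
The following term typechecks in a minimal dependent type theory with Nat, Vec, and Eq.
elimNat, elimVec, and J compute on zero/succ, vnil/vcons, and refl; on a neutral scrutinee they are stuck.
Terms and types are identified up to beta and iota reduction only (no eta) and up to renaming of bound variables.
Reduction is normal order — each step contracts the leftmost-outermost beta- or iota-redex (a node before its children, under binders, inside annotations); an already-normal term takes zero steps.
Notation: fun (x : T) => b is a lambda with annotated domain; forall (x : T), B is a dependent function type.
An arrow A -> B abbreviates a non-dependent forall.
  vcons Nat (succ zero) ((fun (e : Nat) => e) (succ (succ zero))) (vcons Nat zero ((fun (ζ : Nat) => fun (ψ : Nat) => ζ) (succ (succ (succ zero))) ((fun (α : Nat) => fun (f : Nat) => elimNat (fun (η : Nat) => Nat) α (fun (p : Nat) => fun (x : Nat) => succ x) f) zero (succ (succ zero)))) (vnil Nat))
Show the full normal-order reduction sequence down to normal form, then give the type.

normal-order reduction sequence:
  vcons Nat (succ zero) ((fun (e : Nat) => e) (succ (succ zero))) (vcons Nat zero ((fun (ζ : Nat) => fun (ψ : Nat) => ζ) (succ (succ (succ zero))) ((fun (α : Nat) => fun (f : Nat) => elimNat (fun (η : Nat) => Nat) α (fun (p : Nat) => fun (x : Nat) => succ x) f) zero (succ (succ zero)))) (vnil Nat))
  ~> vcons Nat (succ zero) (succ (succ zero)) (vcons Nat zero ((fun (e : Nat) => fun (ζ : Nat) => e) (succ (succ (succ zero))) ((fun (ψ : Nat) => fun (α : Nat) => elimNat (fun (f : Nat) => Nat) ψ (fun (η : Nat) => fun (p : Nat) => succ p) α) zero (succ (succ zero)))) (vnil Nat))
  ~> vcons Nat (succ zero) (succ (succ zero)) (vcons Nat zero ((fun (e : Nat) => succ (succ (succ zero))) ((fun (ζ : Nat) => fun (ψ : Nat) => elimNat (fun (α : Nat) => Nat) ζ (fun (f : Nat) => fun (η : Nat) => succ η) ψ) zero (succ (succ zero)))) (vnil Nat))
  ~> vcons Nat (succ zero) (succ (succ zero)) (vcons Nat zero (succ (succ (succ zero))) (vnil Nat))
inferred type:
  Vec Nat (succ (succ zero))


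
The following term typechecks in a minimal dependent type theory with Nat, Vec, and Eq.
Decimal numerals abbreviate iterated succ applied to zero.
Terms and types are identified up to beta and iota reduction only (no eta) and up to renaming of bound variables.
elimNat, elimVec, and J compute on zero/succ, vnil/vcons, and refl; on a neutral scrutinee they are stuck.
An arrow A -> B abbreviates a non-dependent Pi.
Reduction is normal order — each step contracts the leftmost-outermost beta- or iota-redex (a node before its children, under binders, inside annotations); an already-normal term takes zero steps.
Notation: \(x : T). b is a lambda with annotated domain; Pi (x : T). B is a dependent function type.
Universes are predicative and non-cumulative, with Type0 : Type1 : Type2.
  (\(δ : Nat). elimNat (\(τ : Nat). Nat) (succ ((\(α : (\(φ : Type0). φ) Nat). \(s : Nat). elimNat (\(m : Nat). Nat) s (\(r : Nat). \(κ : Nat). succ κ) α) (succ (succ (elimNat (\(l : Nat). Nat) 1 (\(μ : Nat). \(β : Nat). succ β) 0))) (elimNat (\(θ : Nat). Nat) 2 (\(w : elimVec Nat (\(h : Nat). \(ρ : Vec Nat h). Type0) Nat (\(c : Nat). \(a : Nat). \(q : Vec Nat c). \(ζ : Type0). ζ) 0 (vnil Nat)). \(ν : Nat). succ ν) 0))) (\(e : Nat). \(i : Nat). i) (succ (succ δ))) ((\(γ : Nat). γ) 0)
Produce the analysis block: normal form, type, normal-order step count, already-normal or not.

resulting normal form:
  6
inferred type:
  Nat
reduction steps (normal order): 23
started in normal form: no
first contracted redex: a beta-redex


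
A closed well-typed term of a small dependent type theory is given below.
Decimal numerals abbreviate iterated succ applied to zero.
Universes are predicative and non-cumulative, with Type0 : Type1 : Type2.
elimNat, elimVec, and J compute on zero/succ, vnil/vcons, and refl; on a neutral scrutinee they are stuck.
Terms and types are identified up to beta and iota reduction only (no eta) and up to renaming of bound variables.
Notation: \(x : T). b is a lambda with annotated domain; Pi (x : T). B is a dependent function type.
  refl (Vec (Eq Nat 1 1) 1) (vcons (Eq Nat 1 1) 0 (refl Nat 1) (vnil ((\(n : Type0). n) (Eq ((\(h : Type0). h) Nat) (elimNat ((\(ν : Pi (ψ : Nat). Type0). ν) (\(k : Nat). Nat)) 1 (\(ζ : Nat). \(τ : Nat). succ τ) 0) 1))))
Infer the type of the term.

type:
  Eq (Vec (Eq Nat 1 1) 1) (vcons (Eq Nat 1 1) 0 (refl Nat 1) (vnil (Eq Nat 1 1))) (vcons (Eq Nat 1 1) 0 (refl Nat 1) (vnil (Eq Nat 1 1)))


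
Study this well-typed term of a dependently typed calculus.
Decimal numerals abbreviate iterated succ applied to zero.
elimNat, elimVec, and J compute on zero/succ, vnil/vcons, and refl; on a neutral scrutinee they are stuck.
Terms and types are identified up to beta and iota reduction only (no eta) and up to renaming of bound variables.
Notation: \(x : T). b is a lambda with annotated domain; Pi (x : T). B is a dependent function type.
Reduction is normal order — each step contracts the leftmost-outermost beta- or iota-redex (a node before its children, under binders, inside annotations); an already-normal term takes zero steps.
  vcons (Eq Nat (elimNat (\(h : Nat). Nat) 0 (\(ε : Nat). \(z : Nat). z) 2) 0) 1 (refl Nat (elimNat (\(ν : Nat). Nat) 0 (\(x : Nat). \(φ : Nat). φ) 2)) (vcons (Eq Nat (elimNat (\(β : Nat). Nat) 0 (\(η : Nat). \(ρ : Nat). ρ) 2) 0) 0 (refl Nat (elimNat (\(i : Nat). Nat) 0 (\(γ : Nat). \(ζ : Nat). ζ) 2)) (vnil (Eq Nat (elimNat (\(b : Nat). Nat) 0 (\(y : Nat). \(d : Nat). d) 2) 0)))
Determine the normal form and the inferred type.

resulting normal form:
  vcons (Eq Nat 0 0) 1 (refl Nat 0) (vcons (Eq Nat 0 0) 0 (refl Nat 0) (vnil (Eq Nat 0 0)))
inferred type:
  Vec (Eq Nat 0 0) 2


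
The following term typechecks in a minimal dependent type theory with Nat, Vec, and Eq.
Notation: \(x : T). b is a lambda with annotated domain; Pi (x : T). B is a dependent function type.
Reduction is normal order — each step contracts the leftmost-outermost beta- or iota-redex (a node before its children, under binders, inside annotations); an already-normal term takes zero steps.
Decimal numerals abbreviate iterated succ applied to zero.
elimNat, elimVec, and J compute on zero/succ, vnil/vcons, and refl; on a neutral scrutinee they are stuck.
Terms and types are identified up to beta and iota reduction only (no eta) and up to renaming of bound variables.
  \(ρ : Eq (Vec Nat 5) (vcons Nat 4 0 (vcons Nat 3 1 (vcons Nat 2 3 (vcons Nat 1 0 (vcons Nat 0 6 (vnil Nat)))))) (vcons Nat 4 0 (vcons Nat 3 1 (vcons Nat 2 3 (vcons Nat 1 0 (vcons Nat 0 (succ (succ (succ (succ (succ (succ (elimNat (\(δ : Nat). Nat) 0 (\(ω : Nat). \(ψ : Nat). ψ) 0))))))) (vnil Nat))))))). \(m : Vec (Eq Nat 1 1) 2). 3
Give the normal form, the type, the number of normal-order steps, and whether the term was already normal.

normal form:
  \(ρ : Eq (Vec Nat 5) (vcons Nat 4 0 (vcons Nat 3 1 (vcons Nat 2 3 (vcons Nat 1 0 (vcons Nat 0 6 (vnil Nat)))))) (vcons Nat 4 0 (vcons Nat 3 1 (vcons Nat 2 3 (vcons Nat 1 0 (vcons Nat 0 6 (vnil Nat))))))). \(δ : Vec (Eq Nat 1 1) 2). 3
inferred type:
  Pi (ρ : Eq (Vec Nat 5) (vcons Nat 4 0 (vcons Nat 3 1 (vcons Nat 2 3 (vcons Nat 1 0 (vcons Nat 0 6 (vnil Nat)))))) (vcons Nat 4 0 (vcons Nat 3 1 (vcons Nat 2 3 (vcons Nat 1 0 (vcons Nat 0 6 (vnil Nat))))))). Pi (δ : Vec (Eq Nat 1 1) 2). Nat
normal-order step count: 1
term was already normal: no
first redex: an elimNat iota-redex


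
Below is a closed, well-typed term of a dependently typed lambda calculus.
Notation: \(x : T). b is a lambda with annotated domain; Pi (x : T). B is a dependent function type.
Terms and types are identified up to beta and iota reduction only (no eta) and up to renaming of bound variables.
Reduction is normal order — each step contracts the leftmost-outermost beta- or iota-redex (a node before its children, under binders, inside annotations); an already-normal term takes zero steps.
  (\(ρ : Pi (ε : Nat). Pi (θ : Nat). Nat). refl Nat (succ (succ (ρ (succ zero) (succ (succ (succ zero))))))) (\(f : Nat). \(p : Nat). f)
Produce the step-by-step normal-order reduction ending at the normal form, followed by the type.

reduction (normal order):
  (\(ρ : Pi (ε : Nat). Pi (θ : Nat). Nat). refl Nat (succ (succ (ρ (succ zero) (succ (succ (succ zero))))))) (\(f : Nat). \(p : Nat). f)
  ~> refl Nat (succ (succ ((\(ρ : Nat). \(ε : Nat). ρ) (succ zero) (succ (succ (succ zero))))))
  ~> refl Nat (succ (succ ((\(ρ : Nat). succ zero) (succ (succ (succ zero))))))
  ~> refl Nat (succ (succ (succ zero)))
type:
  Eq Nat (succ (succ (succ zero))) (succ (succ (succ zero)))


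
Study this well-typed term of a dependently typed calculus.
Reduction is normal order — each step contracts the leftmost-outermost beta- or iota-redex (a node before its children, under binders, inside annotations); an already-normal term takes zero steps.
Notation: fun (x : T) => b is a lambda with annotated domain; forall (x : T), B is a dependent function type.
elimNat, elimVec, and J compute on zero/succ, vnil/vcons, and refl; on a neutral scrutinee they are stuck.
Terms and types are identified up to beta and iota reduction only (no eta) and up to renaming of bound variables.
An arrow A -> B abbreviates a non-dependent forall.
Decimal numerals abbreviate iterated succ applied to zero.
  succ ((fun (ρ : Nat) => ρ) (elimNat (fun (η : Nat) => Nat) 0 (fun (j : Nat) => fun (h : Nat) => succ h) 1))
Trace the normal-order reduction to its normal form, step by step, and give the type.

normal-order reduction sequence:
  succ ((fun (ρ : Nat) => ρ) (elimNat (fun (η : Nat) => Nat) 0 (fun (j : Nat) => fun (h : Nat) => succ h) 1))
  ~> succ (elimNat (fun (ρ : Nat) => Nat) 0 (fun (η : Nat) => fun (j : Nat) => succ j) 1)
  ~> succ ((fun (ρ : Nat) => fun (η : Nat) => succ η) 0 (elimNat (fun (j : Nat) => Nat) 0 (fun (h : Nat) => fun (τ : Nat) => succ τ) 0))
  ~> succ ((fun (ρ : Nat) => succ ρ) (elimNat (fun (η : Nat) => Nat) 0 (fun (j : Nat) => fun (h : Nat) => succ h) 0))
  ~> succ (succ (elimNat (fun (ρ : Nat) => Nat) 0 (fun (η : Nat) => fun (j : Nat) => succ j) 0))
  ~> 2
inferred type:
  Nat


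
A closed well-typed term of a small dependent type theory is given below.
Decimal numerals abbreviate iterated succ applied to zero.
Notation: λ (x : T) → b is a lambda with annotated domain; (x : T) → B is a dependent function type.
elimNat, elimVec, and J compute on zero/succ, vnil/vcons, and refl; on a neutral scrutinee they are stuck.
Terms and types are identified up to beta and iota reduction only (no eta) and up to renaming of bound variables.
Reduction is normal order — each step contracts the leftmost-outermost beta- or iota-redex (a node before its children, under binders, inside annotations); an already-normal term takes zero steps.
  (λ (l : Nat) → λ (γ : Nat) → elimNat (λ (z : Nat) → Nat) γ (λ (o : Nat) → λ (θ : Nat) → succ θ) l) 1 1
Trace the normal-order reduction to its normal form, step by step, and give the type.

normal-order reduction:
  (λ (l : Nat) → λ (γ : Nat) → elimNat (λ (z : Nat) → Nat) γ (λ (o : Nat) → λ (θ : Nat) → succ θ) l) 1 1
  ~> (λ (l : Nat) → elimNat (λ (γ : Nat) → Nat) l (λ (z : Nat) → λ (o : Nat) → succ o) 1) 1
  ~> elimNat (λ (l : Nat) → Nat) 1 (λ (γ : Nat) → λ (z : Nat) → succ z) 1
  ~> (λ (l : Nat) → λ (γ : Nat) → succ γ) 0 (elimNat (λ (z : Nat) → Nat) 1 (λ (o : Nat) → λ (θ : Nat) → succ θ) 0)
  ~> (λ (l : Nat) → succ l) (elimNat (λ (γ : Nat) → Nat) 1 (λ (z : Nat) → λ (o : Nat) → succ o) 0)
  ~> succ (elimNat (λ (l : Nat) → Nat) 1 (λ (γ : Nat) → λ (z : Nat) → succ z) 0)
  ~> 2
the term's type:
  Nat


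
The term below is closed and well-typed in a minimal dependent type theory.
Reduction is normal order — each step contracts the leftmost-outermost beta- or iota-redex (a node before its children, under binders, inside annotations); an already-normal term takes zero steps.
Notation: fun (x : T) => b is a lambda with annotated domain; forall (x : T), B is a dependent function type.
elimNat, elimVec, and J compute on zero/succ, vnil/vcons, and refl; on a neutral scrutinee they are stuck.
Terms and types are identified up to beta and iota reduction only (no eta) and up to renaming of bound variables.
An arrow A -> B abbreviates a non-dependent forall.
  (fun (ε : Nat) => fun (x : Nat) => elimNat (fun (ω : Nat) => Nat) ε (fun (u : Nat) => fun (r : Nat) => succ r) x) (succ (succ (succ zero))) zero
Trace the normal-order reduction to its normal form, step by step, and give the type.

normal-order reduction sequence:
  (fun (ε : Nat) => fun (x : Nat) => elimNat (fun (ω : Nat) => Nat) ε (fun (u : Nat) => fun (r : Nat) => succ r) x) (succ (succ (succ zero))) zero
  ~> (fun (ε : Nat) => elimNat (fun (x : Nat) => Nat) (succ (succ (succ zero))) (fun (ω : Nat) => fun (u : Nat) => succ u) ε) zero
  ~> elimNat (fun (ε : Nat) => Nat) (succ (succ (succ zero))) (fun (x : Nat) => fun (ω : Nat) => succ ω) zero
  ~> succ (succ (succ zero))
type:
  Nat


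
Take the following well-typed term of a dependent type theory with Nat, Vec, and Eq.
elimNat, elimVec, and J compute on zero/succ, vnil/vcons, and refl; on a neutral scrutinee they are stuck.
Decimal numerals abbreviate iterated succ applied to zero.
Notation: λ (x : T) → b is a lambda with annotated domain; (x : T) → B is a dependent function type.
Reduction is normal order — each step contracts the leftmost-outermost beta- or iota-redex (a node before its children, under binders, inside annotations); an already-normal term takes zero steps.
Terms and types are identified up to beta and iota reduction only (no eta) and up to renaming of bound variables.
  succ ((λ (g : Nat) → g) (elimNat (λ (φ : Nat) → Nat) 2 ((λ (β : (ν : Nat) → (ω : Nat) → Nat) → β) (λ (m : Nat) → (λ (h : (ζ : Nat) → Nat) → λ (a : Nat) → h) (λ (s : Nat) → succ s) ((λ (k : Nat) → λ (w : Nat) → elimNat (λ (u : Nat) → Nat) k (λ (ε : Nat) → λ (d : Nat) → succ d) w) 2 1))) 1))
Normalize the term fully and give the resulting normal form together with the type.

normal form:
  4
inferred type:
  Nat


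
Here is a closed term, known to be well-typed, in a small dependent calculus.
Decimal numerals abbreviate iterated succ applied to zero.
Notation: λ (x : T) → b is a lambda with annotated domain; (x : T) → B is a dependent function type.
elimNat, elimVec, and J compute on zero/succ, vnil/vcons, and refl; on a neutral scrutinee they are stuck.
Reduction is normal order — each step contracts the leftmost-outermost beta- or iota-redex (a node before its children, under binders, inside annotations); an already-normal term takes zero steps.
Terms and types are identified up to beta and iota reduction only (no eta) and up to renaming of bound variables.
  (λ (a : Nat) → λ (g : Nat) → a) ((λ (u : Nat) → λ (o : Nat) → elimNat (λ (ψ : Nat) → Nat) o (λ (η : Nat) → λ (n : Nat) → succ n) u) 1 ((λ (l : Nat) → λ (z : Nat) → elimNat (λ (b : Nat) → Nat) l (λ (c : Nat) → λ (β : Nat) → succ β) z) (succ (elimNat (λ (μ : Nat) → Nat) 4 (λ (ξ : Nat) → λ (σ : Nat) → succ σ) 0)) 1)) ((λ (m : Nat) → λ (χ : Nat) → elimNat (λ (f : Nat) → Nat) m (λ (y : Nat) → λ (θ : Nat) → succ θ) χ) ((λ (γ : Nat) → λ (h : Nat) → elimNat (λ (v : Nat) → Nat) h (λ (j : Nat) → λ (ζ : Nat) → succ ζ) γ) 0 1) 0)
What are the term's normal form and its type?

resulting normal form:
  7
type:
  Nat


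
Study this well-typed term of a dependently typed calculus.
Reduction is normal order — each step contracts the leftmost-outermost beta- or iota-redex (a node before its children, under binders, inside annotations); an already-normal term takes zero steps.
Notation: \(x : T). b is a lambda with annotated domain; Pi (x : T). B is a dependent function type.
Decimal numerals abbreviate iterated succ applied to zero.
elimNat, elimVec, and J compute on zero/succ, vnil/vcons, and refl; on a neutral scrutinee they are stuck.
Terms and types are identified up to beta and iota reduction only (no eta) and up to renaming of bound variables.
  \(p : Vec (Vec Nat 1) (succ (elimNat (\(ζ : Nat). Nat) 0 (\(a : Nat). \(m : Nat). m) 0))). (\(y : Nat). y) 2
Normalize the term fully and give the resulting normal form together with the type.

normal form:
  \(p : Vec (Vec Nat 1) 1). 2
type:
  Pi (p : Vec (Vec Nat 1) 1). Nat


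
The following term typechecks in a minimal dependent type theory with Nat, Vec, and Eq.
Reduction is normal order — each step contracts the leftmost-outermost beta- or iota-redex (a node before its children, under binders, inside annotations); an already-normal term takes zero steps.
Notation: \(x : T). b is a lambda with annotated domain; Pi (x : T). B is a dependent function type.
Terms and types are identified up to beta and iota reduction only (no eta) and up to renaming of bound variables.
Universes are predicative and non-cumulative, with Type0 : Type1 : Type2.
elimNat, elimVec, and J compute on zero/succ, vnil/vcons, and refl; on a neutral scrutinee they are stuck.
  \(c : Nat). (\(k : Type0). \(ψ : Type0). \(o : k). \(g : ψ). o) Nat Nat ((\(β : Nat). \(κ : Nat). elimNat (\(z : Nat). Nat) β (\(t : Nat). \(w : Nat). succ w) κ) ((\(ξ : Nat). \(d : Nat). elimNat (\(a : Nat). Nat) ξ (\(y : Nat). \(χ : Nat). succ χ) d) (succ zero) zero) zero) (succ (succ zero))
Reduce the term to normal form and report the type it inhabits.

normal form:
  \(c : Nat). succ zero
type:
  Pi (c : Nat). Nat
observation: contracting a beta-redex first, the term normalizes in 10 steps.


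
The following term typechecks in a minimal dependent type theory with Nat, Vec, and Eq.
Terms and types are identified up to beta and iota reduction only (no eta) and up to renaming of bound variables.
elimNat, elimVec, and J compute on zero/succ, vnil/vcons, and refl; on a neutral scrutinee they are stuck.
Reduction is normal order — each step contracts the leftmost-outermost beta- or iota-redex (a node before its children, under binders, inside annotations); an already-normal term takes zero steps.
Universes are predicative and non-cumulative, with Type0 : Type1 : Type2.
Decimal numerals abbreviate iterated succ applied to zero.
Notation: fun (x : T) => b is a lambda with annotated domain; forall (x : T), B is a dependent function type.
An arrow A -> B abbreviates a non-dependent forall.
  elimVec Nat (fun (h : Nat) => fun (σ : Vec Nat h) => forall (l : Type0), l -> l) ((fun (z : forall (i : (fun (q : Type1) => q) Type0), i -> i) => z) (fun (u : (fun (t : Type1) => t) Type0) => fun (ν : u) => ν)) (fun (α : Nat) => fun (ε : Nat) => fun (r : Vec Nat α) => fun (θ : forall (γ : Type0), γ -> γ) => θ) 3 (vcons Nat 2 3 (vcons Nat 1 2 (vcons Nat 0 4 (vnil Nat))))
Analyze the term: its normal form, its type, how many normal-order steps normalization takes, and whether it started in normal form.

reduced normal form:
  fun (h : Type0) => fun (σ : h) => σ
type:
  forall (h : Type0), h -> h
steps to reach normal form (normal order): 18
already normal: no
first contracted redex: an elimVec iota-redex


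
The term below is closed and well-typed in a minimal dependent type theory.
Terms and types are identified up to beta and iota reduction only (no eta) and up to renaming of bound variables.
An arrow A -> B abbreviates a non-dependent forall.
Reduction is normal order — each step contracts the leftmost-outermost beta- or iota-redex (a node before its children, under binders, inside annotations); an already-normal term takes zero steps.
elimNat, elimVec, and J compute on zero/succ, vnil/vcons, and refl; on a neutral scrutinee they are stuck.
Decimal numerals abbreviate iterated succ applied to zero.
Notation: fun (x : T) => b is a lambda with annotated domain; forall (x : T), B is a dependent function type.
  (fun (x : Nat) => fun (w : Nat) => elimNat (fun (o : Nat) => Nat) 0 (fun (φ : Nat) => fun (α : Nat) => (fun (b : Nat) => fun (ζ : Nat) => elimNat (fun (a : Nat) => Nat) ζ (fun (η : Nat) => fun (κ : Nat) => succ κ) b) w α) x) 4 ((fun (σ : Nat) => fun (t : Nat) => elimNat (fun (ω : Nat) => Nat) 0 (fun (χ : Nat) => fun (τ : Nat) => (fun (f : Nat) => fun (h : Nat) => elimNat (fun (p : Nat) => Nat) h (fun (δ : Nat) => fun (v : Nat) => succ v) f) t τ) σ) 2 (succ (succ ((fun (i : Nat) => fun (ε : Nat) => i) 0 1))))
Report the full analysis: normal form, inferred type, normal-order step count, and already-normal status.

reduced normal form:
  16
inferred type:
  Nat
steps to reach normal form (normal order): 199
already normal: no
first contracted redex: a beta-redex
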